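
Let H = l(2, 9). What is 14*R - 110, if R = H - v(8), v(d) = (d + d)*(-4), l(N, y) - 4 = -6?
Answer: 758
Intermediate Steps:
l(N, y) = -2 (l(N, y) = 4 - 6 = -2)
H = -2
v(d) = -8*d (v(d) = (2*d)*(-4) = -8*d)
R = 62 (R = -2 - (-8)*8 = -2 - 1*(-64) = -2 + 64 = 62)
14*R - 110 = 14*62 - 110 = 868 - 110 = 758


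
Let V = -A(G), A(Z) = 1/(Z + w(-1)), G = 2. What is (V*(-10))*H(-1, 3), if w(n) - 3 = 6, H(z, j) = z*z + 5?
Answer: 60/11 ≈ 5.4545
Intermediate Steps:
H(z, j) = 5 + z² (H(z, j) = z² + 5 = 5 + z²)
w(n) = 9 (w(n) = 3 + 6 = 9)
A(Z) = 1/(9 + Z) (A(Z) = 1/(Z + 9) = 1/(9 + Z))
V = -1/11 (V = -1/(9 + 2) = -1/11 ≈ -0.090909)
(V*(-10))*H(-1, 3) = (-1/11*(-10))*(5 + (-1)²) = 10*(5 + 1)/11 = (10/11)*6 = 60/11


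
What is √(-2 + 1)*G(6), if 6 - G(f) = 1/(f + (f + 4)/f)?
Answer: 135*I/23 ≈ 5.8696*I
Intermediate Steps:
G(f) = 6 - 1/(f + (4 + f)/f) (G(f) = 6 - 1/(f + (f + 4)/f) = 6 - 1/(f + (4 + f)/f))
√(-2 + 1)*G(6) = √(-2 + 1)*((24 + 5*6 + 6*6²)/(4 + 6 + 6²)) = √(-1)*((24 + 30 + 6*36)/(4 + 6 + 36)) = I*((24 + 30 + 216)/46) = I*((1/46)*270) = I*(135/23) = 135*I/23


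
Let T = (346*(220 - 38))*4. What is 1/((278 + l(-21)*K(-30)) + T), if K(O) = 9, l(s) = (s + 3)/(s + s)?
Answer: 7/1765189 ≈ 3.9656e-6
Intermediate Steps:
l(s) = (3 + s)/(2*s) (l(s) = (3 + s)/((2*s)) = (3 + s)*(1/(2*s)) = (3 + s)/(2*s))
T = 251888 (T = (346*182)*4 = 62972*4 = 251888)
1/((278 + l(-21)*K(-30)) + T) = 1/((278 + ((½)*(3 - 21)/(-21))*9) + 251888) = 1/((278 + ((½)*(-1/21)*(-18))*9) + 251888) = 1/((278 + (3/7)*9) + 251888) = 1/((278 + 27/7) + 251888) = 1/(1973/7 + 251888) = 1/(1765189/7) = 7/1765189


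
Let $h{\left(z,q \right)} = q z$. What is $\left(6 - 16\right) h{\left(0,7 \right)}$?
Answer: $0$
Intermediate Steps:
$\left(6 - 16\right) h{\left(0,7 \right)} = \left(6 - 16\right) 7 \cdot 0 = \left(6 - 16\right) 0 = \left(-10\right) 0 = 0$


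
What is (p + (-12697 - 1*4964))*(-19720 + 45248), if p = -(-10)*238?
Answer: -390093368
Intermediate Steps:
p = 2380 (p = -1*(-2380) = 2380)
(p + (-12697 - 1*4964))*(-19720 + 45248) = (2380 + (-12697 - 1*4964))*(-19720 + 45248) = (2380 + (-12697 - 4964))*25528 = (2380 - 17661)*25528 = -15281*25528 = -390093368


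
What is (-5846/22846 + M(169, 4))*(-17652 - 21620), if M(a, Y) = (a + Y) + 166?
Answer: -151961982928/11423 ≈ -1.3303e+7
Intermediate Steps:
M(a, Y) = 166 + Y + a (M(a, Y) = (Y + a) + 166 = 166 + Y + a)
(-5846/22846 + M(169, 4))*(-17652 - 21620) = (-5846/22846 + (166 + 4 + 169))*(-17652 - 21620) = (-5846*1/22846 + 339)*(-39272) = (-2923/11423 + 339)*(-39272) = (3869474/11423)*(-39272) = -151961982928/11423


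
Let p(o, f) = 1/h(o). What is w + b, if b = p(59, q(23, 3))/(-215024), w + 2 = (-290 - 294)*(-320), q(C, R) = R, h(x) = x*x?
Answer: 139877910905631/748498544 ≈ 1.8688e+5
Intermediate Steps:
h(x) = x**2
w = 186878 (w = -2 + (-290 - 294)*(-320) = -2 - 584*(-320) = -2 + 186880 = 186878)
p(o, f) = o**(-2) (p(o, f) = 1/(o**2) = o**(-2))
b = -1/748498544 (b = 1/(59**2*(-215024)) = (1/3481)*(-1/215024) = -1/748498544 ≈ -1.3360e-9)
w + b = 186878 - 1/748498544 = 139877910905631/748498544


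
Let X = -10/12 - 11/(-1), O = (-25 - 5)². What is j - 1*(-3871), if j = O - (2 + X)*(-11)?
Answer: 29429/6 ≈ 4904.8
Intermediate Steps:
O = 900 (O = (-30)² = 900)
X = 61/6 (X = -10*1/12 - 11*(-1) = -⅚ + 11 = 61/6 ≈ 10.167)
j = 6203/6 (j = 900 - (2 + 61/6)*(-11) = 900 - 73*(-11)/6 = 900 - 1*(-803/6) = 900 + 803/6 = 6203/6 ≈ 1033.8)
j - 1*(-3871) = 6203/6 - 1*(-3871) = 6203/6 + 3871 = 29429/6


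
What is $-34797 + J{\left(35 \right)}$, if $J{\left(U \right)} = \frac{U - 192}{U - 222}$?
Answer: $- \frac{6506882}{187} \approx -34796.0$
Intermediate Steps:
$J{\left(U \right)} = \frac{-192 + U}{-222 + U}$
$-34797 + J{\left(35 \right)} = -34797 + \frac{-192 + 35}{-222 + 35} = -34797 + \frac{1}{-187} \left(-157\right) = -34797 - - \frac{157}{187} = -34797 + \frac{157}{187} = - \frac{6506882}{187}$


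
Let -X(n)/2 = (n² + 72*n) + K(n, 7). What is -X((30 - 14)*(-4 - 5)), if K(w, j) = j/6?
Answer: 62215/3 ≈ 20738.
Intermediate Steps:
K(w, j) = j/6 (K(w, j) = j*(⅙) = j/6)
X(n) = -7/3 - 144*n - 2*n² (X(n) = -2*((n² + 72*n) + (⅙)*7) = -2*((n² + 72*n) + 7/6) = -2*(7/6 + n² + 72*n) = -7/3 - 144*n - 2*n²)
-X((30 - 14)*(-4 - 5)) = -(-7/3 - 144*(30 - 14)*(-4 - 5) - 2*(-4 - 5)²*(30 - 14)²) = -(-7/3 - 2304*(-9) - 2*(16*(-9))²) = -(-7/3 - 144*(-144) - 2*(-144)²) = -(-7/3 + 20736 - 2*20736) = -(-7/3 + 20736 - 41472) = -1*(-62215/3) = 62215/3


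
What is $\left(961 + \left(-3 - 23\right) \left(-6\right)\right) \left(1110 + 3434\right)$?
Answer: $5075648$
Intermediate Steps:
$\left(961 + \left(-3 - 23\right) \left(-6\right)\right) \left(1110 + 3434\right) = \left(961 - -156\right) 4544 = \left(961 + 156\right) 4544 = 1117 \cdot 4544 = 5075648$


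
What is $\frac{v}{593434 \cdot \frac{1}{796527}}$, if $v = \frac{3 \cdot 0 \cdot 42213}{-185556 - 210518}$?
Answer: $0$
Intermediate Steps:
$v = 0$ ($v = \frac{0 \cdot 42213}{-185556 - 210518} = \frac{0}{-396074} = 0 \left(- \frac{1}{396074}\right) = 0$)
$\frac{v}{593434 \cdot \frac{1}{796527}} = \frac{0}{593434 \cdot \frac{1}{796527}} = \frac{0}{\frac{593434}{796527}} = 0 \cdot \frac{796527}{593434} = 0$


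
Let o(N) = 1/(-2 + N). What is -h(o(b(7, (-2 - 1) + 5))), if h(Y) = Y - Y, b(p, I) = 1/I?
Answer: 0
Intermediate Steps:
h(Y) = 0
-h(o(b(7, (-2 - 1) + 5))) = -1*0 = 0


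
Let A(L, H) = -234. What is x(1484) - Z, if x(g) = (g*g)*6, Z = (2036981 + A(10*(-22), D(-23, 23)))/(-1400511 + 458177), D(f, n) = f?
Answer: 12451566269771/942334 ≈ 1.3214e+7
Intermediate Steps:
Z = -2036747/942334 (Z = (2036981 - 234)/(-1400511 + 458177) = 2036747/(-942334) = 2036747*(-1/942334) = -2036747/942334 ≈ -2.1614)
x(g) = 6*g² (x(g) = g²*6 = 6*g²)
x(1484) - Z = 6*1484² - 1*(-2036747/942334) = 6*2202256 + 2036747/942334 = 13213536 + 2036747/942334 = 12451566269771/942334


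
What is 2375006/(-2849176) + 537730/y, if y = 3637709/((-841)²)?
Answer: 541803838095501813/5182236588892 ≈ 1.0455e+5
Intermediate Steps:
y = 3637709/707281 ≈ 5.1432
2375006/(-2849176) + 537730/y = 2375006/(-2849176) + 537730/(3637709/707281) = 2375006*(-1/2849176) + 537730*(707281/3637709) = -1187503/1424588 + 380326212130/3637709 = 541803838095501813/5182236588892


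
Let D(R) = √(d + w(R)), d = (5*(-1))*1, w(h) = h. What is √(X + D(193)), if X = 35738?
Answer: √(35738 + 2*√47) ≈ 189.08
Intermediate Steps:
d = -5 (d = -5*1 = -5)
D(R) = √(-5 + R)
√(X + D(193)) = √(35738 + √(-5 + 193)) = √(35738 + √188) = √(35738 + 2*√47)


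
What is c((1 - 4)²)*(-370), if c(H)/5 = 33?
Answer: -61050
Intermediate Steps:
c(H) = 165 (c(H) = 5*33 = 165)
c((1 - 4)²)*(-370) = 165*(-370) = -61050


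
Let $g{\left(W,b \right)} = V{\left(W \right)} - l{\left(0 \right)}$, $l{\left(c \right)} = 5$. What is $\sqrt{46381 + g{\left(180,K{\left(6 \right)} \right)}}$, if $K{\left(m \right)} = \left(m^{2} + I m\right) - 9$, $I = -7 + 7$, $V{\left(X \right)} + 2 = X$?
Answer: $\sqrt{46554} \approx 215.76$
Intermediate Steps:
$V{\left(X \right)} = -2 + X$
$I = 0$
$K{\left(m \right)} = -9 + m^{2}$ ($K{\left(m \right)} = \left(m^{2} + 0 m\right) - 9 = \left(m^{2} + 0\right) - 9 = m^{2} - 9 = -9 + m^{2}$)
$g{\left(W,b \right)} = -7 + W$ ($g{\left(W,b \right)} = \left(-2 + W\right) - 5 = -7 + W$)
$\sqrt{46381 + g{\left(180,K{\left(6 \right)} \right)}} = \sqrt{46381 + \left(-7 + 180\right)} = \sqrt{46381 + 173} = \sqrt{46554}$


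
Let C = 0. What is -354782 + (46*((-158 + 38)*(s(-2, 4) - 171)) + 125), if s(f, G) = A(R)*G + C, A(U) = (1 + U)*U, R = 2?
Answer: 456783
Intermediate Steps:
A(U) = U*(1 + U)
s(f, G) = 6*G (s(f, G) = (2*(1 + 2))*G + 0 = (2*3)*G + 0 = 6*G + 0 = 6*G)
-354782 + (46*((-158 + 38)*(s(-2, 4) - 171)) + 125) = -354782 + (46*((-158 + 38)*(6*4 - 171)) + 125) = -354782 + (46*(-120*(24 - 171)) + 125) = -354782 + (46*(-120*(-147)) + 125) = -354782 + (46*17640 + 125) = -354782 + (811440 + 125) = -354782 + 811565 = 456783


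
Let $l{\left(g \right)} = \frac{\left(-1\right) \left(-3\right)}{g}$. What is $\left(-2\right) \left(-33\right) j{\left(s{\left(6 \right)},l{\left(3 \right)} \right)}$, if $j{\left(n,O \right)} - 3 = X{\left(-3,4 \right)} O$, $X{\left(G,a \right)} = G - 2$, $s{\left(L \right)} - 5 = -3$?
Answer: $-132$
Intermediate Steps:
$s{\left(L \right)} = 2$ ($s{\left(L \right)} = 5 - 3 = 2$)
$X{\left(G,a \right)} = -2 + G$
$l{\left(g \right)} = \frac{3}{g}$
$j{\left(n,O \right)} = 3 - 5 O$ ($j{\left(n,O \right)} = 3 + \left(-2 - 3\right) O = 3 - 5 O$)
$\left(-2\right) \left(-33\right) j{\left(s{\left(6 \right)},l{\left(3 \right)} \right)} = \left(-2\right) \left(-33\right) \left(3 - 5 \cdot \frac{3}{3}\right) = 66 \left(3 - 5 \cdot 3 \cdot \frac{1}{3}\right) = 66 \left(3 - 5\right) = 66 \left(-2\right) = -132$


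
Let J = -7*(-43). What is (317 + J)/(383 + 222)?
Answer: 618/605 ≈ 1.0215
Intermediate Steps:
J = 301
(317 + J)/(383 + 222) = (317 + 301)/(383 + 222) = 618/605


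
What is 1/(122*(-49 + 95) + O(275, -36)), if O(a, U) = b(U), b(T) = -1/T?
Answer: 36/202033 ≈ 0.00017819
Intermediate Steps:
O(a, U) = -1/U
1/(122*(-49 + 95) + O(275, -36)) = 1/(122*(-49 + 95) - 1/(-36)) = 1/(122*46 - 1*(-1/36)) = 1/(5612 + 1/36) = 1/(202033/36) = 36/202033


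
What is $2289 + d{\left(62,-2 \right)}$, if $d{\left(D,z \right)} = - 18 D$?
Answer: $1173$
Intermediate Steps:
$2289 + d{\left(62,-2 \right)} = 2289 - 1116 = 1173$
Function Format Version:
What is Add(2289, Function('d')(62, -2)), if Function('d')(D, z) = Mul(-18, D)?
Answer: 1173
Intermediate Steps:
Add(2289, Function('d')(62, -2)) = Add(2289, Mul(-18, 62)) = Add(2289, -1116) = 1173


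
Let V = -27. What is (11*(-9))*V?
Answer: 2673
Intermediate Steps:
(11*(-9))*V = (11*(-9))*(-27) = -99*(-27) = 2673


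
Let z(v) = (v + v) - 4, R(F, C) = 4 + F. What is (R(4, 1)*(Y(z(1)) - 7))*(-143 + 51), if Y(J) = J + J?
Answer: 8096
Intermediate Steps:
z(v) = -4 + 2*v (z(v) = 2*v - 4 = -4 + 2*v)
Y(J) = 2*J
(R(4, 1)*(Y(z(1)) - 7))*(-143 + 51) = ((4 + 4)*(2*(-4 + 2*1) - 7))*(-143 + 51) = (8*(2*(-4 + 2) - 7))*(-92) = (8*(2*(-2) - 7))*(-92) = (8*(-4 - 7))*(-92) = (8*(-11))*(-92) = -88*(-92) = 8096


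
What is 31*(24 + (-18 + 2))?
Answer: 248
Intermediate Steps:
31*(24 + (-18 + 2)) = 31*(24 - 16) = 31*8 = 248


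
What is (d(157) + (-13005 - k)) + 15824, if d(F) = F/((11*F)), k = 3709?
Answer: -9789/11 ≈ -889.91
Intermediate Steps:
d(F) = 1/11 (d(F) = F*(1/(11*F)) = 1/11)
(d(157) + (-13005 - k)) + 15824 = (1/11 + (-13005 - 1*3709)) + 15824 = (1/11 + (-13005 - 3709)) + 15824 = (1/11 - 16714) + 15824 = -183853/11 + 15824 = -9789/11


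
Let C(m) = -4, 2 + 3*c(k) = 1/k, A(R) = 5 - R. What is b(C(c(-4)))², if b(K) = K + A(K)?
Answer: 25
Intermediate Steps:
c(k) = -⅔ + 1/(3*k)
b(K) = 5 (b(K) = K + (5 - K) = 5)
b(C(c(-4)))² = 5² = 25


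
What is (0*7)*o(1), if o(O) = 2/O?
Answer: 0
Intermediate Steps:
(0*7)*o(1) = (0*7)*(2/1) = 0*(2*1) = 0*2 = 0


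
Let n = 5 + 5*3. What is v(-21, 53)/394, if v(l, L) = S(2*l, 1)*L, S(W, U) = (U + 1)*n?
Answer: 1060/197 ≈ 5.3807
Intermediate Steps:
n = 20 (n = 5 + 15 = 20)
S(W, U) = 20 + 20*U (S(W, U) = (U + 1)*20 = (1 + U)*20 = 20 + 20*U)
v(l, L) = 40*L (v(l, L) = (20 + 20*1)*L = (20 + 20)*L = 40*L)
v(-21, 53)/394 = (40*53)/394 = 2120*(1/394) = 1060/197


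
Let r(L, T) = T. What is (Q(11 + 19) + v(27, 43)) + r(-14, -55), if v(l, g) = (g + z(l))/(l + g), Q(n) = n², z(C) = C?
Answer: 846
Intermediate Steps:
v(l, g) = 1 (v(l, g) = (g + l)/(l + g) = (g + l)/(g + l) = 1)
(Q(11 + 19) + v(27, 43)) + r(-14, -55) = ((11 + 19)² + 1) - 55 = (30² + 1) - 55 = (900 + 1) - 55 = 901 - 55 = 846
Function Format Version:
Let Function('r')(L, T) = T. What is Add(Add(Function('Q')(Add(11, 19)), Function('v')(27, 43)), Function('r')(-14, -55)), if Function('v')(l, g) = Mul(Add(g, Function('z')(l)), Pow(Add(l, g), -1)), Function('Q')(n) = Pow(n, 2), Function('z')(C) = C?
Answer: 846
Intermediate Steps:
Function('v')(l, g) = 1 (Function('v')(l, g) = Mul(Add(g, l), Pow(Add(l, g), -1)) = Mul(Add(g, l), Pow(Add(g, l), -1)) = 1)
Add(Add(Function('Q')(Add(11, 19)), Function('v')(27, 43)), Function('r')(-14, -55)) = Add(Add(Pow(Add(11, 19), 2), 1), -55) = Add(Add(Pow(30, 2), 1), -55) = Add(Add(900, 1), -55) = Add(901, -55) = 846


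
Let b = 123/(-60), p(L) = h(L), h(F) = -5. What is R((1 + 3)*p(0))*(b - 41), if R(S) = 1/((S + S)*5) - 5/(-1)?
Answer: -860139/4000 ≈ -215.03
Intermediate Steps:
p(L) = -5
b = -41/20 (b = 123*(-1/60) = -41/20 ≈ -2.0500)
R(S) = 5 + 1/(10*S) (R(S) = (⅕)/(2*S) - 5*(-1) = (1/(2*S))*(⅕) + 5 = 1/(10*S) + 5 = 5 + 1/(10*S))
R((1 + 3)*p(0))*(b - 41) = (5 + 1/(10*(((1 + 3)*(-5)))))*(-41/20 - 41) = (5 + 1/(10*((4*(-5)))))*(-861/20) = (5 + (⅒)/(-20))*(-861/20) = (5 + (⅒)*(-1/20))*(-861/20) = (5 - 1/200)*(-861/20) = (999/200)*(-861/20) = -860139/4000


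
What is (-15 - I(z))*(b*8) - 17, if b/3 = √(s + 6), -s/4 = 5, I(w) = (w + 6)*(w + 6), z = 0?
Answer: -17 - 1224*I*√14 ≈ -17.0 - 4579.8*I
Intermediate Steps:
I(w) = (6 + w)² (I(w) = (6 + w)*(6 + w) = (6 + w)²)
s = -20 (s = -4*5 = -20)
b = 3*I*√14 (b = 3*√(-20 + 6) = 3*√(-14) = 3*(I*√14) = 3*I*√14 ≈ 11.225*I)
(-15 - I(z))*(b*8) - 17 = (-15 - (6 + 0)²)*((3*I*√14)*8) - 17 = (-15 - 1*6²)*(24*I*√14) - 17 = (-15 - 1*36)*(24*I*√14) - 17 = (-15 - 36)*(24*I*√14) - 17 = -1224*I*√14 - 17 = -17 - 1224*I*√14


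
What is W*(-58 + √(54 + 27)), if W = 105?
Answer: -5145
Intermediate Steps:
W*(-58 + √(54 + 27)) = 105*(-58 + √(54 + 27)) = 105*(-58 + √81) = 105*(-58 + 9) = 105*(-49) = -5145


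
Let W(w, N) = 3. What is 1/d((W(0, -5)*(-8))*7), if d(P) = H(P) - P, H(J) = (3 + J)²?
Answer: 1/27393 ≈ 3.6506e-5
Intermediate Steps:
d(P) = (3 + P)² - P
1/d((W(0, -5)*(-8))*7) = 1/((3 + (3*(-8))*7)² - 3*(-8)*7) = 1/((3 - 24*7)² - (-24)*7) = 1/((3 - 168)² - 1*(-168)) = 1/((-165)² + 168) = 1/(27225 + 168) = 1/27393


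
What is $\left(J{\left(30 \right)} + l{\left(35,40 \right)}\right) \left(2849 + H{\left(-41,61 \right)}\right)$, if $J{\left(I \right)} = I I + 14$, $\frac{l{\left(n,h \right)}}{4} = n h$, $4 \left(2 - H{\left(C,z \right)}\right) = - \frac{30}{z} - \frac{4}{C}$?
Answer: $\frac{46448712115}{2501} \approx 1.8572 \cdot 10^{7}$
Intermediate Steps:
$H{\left(C,z \right)} = 2 + \frac{1}{C} + \frac{15}{2 z}$ ($H{\left(C,z \right)} = 2 - \frac{- \frac{30}{z} - \frac{4}{C}}{4} = 2 + \left(\frac{1}{C} + \frac{15}{2 z}\right) = 2 + \frac{1}{C} + \frac{15}{2 z}$)
$l{\left(n,h \right)} = 4 h n$ ($l{\left(n,h \right)} = 4 n h = 4 h n$)
$J{\left(I \right)} = 14 + I^{2}$ ($J{\left(I \right)} = I^{2} + 14 = 14 + I^{2}$)
$\left(J{\left(30 \right)} + l{\left(35,40 \right)}\right) \left(2849 + H{\left(-41,61 \right)}\right) = \left(\left(14 + 30^{2}\right) + 4 \cdot 40 \cdot 35\right) \left(2849 + \left(2 + \frac{1}{-41} + \frac{15}{2 \cdot 61}\right)\right) = \left(\left(14 + 900\right) + 5600\right) \left(2849 + \left(2 - \frac{1}{41} + \frac{15}{2} \cdot \frac{1}{61}\right)\right) = \left(914 + 5600\right) \left(2849 + \left(2 - \frac{1}{41} + \frac{15}{122}\right)\right) = 6514 \left(2849 + \frac{10497}{5002}\right) = 6514 \cdot \frac{14261195}{5002} = \frac{46448712115}{2501}$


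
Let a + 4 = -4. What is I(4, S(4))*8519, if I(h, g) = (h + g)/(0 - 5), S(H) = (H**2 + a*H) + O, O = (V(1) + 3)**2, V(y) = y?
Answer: -34076/5 ≈ -6815.2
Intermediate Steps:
a = -8 (a = -4 - 4 = -8)
O = 16 (O = (1 + 3)**2 = 4**2 = 16)
S(H) = 16 + H**2 - 8*H (S(H) = (H**2 - 8*H) + 16 = 16 + H**2 - 8*H)
I(h, g) = -g/5 - h/5 (I(h, g) = (g + h)/(-5) = (g + h)*(-1/5) = -g/5 - h/5)
I(4, S(4))*8519 = (-(16 + 4**2 - 8*4)/5 - 1/5*4)*8519 = (-(16 + 16 - 32)/5 - 4/5)*8519 = (-1/5*0 - 4/5)*8519 = (0 - 4/5)*8519 = -4/5*8519 = -34076/5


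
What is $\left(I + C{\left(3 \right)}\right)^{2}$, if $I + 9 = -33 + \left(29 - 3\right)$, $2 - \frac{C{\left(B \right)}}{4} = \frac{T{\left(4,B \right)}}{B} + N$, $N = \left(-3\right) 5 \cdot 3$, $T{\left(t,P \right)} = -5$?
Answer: $\frac{287296}{9} \approx 31922.0$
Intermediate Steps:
$N = -45$ ($N = \left(-15\right) 3 = -45$)
$C{\left(B \right)} = 188 + \frac{20}{B}$ ($C{\left(B \right)} = 8 - 4 \left(- \frac{5}{B} - 45\right) = 8 - 4 \left(-45 - \frac{5}{B}\right) = 8 + \left(180 + \frac{20}{B}\right) = 188 + \frac{20}{B}$)
$I = -16$ ($I = -9 + \left(-33 + \left(29 - 3\right)\right) = -9 + \left(-33 + 26\right) = -9 - 7 = -16$)
$\left(I + C{\left(3 \right)}\right)^{2} = \left(-16 + \left(188 + \frac{20}{3}\right)\right)^{2} = \left(-16 + \frac{584}{3}\right)^{2} = \left(\frac{536}{3}\right)^{2} = \frac{287296}{9}$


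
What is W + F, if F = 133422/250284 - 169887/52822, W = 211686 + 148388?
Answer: 198346806916922/550854227 ≈ 3.6007e+5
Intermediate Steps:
W = 360074
F = -1478015876/550854227 (F = 133422*(1/250284) - 169887*1/52822 = 22237/41714 - 169887/52822 = -1478015876/550854227 ≈ -2.6831)
W + F = 360074 - 1478015876/550854227 = 198346806916922/550854227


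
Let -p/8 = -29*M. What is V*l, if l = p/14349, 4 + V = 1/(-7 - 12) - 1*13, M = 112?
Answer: -2806272/90877 ≈ -30.880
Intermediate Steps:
p = 25984 (p = -(-232)*112 = -8*(-3248) = 25984)
V = -324/19 (V = -4 + (1/(-7 - 12) - 1*13) = -4 + (1/(-19) - 13) = -4 + (-1/19 - 13) = -4 - 248/19 = -324/19 ≈ -17.053)
l = 25984/14349 ≈ 1.8109
V*l = -324/19*25984/14349 = -2806272/90877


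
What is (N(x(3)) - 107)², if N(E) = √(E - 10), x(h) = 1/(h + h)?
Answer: (642 - I*√354)²/36 ≈ 11439.0 - 671.06*I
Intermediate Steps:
x(h) = 1/(2*h)
N(E) = √(-10 + E)
(N(x(3)) - 107)² = (√(-10 + (½)/3) - 107)² = (√(-10 + (½)*(⅓)) - 107)² = (√(-10 + ⅙) - 107)² = (√(-59/6) - 107)² = (I*√354/6 - 107)² = (-107 + I*√354/6)²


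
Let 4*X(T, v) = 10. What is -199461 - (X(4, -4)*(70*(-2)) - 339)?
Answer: -198772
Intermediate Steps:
X(T, v) = 5/2 (X(T, v) = (¼)*10 = 5/2)
-199461 - (X(4, -4)*(70*(-2)) - 339) = -199461 - (5*(70*(-2))/2 - 339) = -199461 - ((5/2)*(-140) - 339) = -199461 - (-350 - 339) = -199461 - 1*(-689) = -199461 + 689 = -198772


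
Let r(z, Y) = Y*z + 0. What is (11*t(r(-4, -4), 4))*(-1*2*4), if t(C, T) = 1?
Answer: -88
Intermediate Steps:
r(z, Y) = Y*z
(11*t(r(-4, -4), 4))*(-1*2*4) = (11*1)*(-1*2*4) = 11*(-2*4) = 11*(-8) = -88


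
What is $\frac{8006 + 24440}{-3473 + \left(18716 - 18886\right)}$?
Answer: $- \frac{32446}{3643} \approx -8.9064$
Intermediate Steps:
$\frac{8006 + 24440}{-3473 + \left(18716 - 18886\right)} = \frac{32446}{-3473 - 170} = \frac{32446}{-3643} = 32446 \left(- \frac{1}{3643}\right) = - \frac{32446}{3643}$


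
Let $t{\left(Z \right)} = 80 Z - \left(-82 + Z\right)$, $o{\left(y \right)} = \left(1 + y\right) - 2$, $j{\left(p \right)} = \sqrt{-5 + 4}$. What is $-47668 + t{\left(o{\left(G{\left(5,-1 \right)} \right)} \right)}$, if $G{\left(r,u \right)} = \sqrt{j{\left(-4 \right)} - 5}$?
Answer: $-47665 + 79 \sqrt{-5 + i} \approx -47647.0 + 177.52 i$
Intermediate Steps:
$j{\left(p \right)} = i$ ($j{\left(p \right)} = \sqrt{-1} = i$)
$G{\left(r,u \right)} = \sqrt{-5 + i}$ ($G{\left(r,u \right)} = \sqrt{i - 5} = \sqrt{-5 + i}$)
$o{\left(y \right)} = -1 + y$
$t{\left(Z \right)} = 82 + 79 Z$
$-47668 + t{\left(o{\left(G{\left(5,-1 \right)} \right)} \right)} = -47668 + \left(82 + 79 \left(-1 + \sqrt{-5 + i}\right)\right) = -47668 + \left(82 - \left(79 - 79 \sqrt{-5 + i}\right)\right) = -47668 + \left(3 + 79 \sqrt{-5 + i}\right) = -47665 + 79 \sqrt{-5 + i}$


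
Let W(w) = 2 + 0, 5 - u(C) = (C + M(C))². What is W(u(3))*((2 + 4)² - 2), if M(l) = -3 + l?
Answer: 68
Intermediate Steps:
u(C) = 5 - (-3 + 2*C)² (u(C) = 5 - (C + (-3 + C))² = 5 - (-3 + 2*C)²)
W(w) = 2
W(u(3))*((2 + 4)² - 2) = 2*((2 + 4)² - 2) = 2*(6² - 2) = 2*(36 - 2) = 2*34 = 68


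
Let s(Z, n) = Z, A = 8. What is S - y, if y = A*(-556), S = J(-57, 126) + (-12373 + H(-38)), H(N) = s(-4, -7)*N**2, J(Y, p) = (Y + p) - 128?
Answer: -13760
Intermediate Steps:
J(Y, p) = -128 + Y + p
H(N) = -4*N**2
S = -18208 (S = (-128 - 57 + 126) + (-12373 - 4*(-38)**2) = -59 + (-12373 - 4*1444) = -59 + (-12373 - 5776) = -59 - 18149 = -18208)
y = -4448 (y = 8*(-556) = -4448)
S - y = -18208 - 1*(-4448) = -18208 + 4448 = -13760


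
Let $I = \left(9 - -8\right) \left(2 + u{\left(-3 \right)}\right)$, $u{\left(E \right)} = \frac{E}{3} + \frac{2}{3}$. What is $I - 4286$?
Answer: $- \frac{12773}{3} \approx -4257.7$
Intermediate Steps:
$u{\left(E \right)} = \frac{2}{3} + \frac{E}{3}$ ($u{\left(E \right)} = E \frac{1}{3} + 2 \cdot \frac{1}{3} = \frac{E}{3} + \frac{2}{3} = \frac{2}{3} + \frac{E}{3}$)
$I = \frac{85}{3}$ ($I = \left(9 - -8\right) \left(2 + \left(\frac{2}{3} + \frac{1}{3} \left(-3\right)\right)\right) = \left(9 + 8\right) \left(2 + \left(\frac{2}{3} - 1\right)\right) = 17 \left(2 - \frac{1}{3}\right) = 17 \cdot \frac{5}{3} = \frac{85}{3} \approx 28.333$)
$I - 4286 = \frac{85}{3} - 4286 = - \frac{12773}{3}$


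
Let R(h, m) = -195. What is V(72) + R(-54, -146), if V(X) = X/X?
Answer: -194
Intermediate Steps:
V(X) = 1
V(72) + R(-54, -146) = 1 - 195 = -194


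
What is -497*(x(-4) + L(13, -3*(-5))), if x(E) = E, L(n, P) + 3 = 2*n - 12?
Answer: -3479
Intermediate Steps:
L(n, P) = -15 + 2*n (L(n, P) = -3 + (2*n - 12) = -3 + (-12 + 2*n) = -15 + 2*n)
-497*(x(-4) + L(13, -3*(-5))) = -497*(-4 + (-15 + 2*13)) = -497*(-4 + (-15 + 26)) = -497*(-4 + 11) = -497*7 = -3479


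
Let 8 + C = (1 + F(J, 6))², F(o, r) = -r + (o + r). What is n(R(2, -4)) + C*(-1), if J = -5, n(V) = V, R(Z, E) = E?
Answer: -12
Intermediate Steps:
F(o, r) = o
C = 8 (C = -8 + (1 - 5)² = -8 + (-4)² = -8 + 16 = 8)
n(R(2, -4)) + C*(-1) = -4 + 8*(-1) = -4 - 8 = -12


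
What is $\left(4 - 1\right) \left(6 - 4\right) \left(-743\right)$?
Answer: $-4458$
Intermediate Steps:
$\left(4 - 1\right) \left(6 - 4\right) \left(-743\right) = 3 \cdot 2 \left(-743\right) = 6 \left(-743\right) = -4458$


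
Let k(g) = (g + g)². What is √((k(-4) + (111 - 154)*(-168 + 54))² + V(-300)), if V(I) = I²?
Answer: 2*√6187789 ≈ 4975.1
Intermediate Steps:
k(g) = 4*g² (k(g) = (2*g)² = 4*g²)
√((k(-4) + (111 - 154)*(-168 + 54))² + V(-300)) = √((4*(-4)² + (111 - 154)*(-168 + 54))² + (-300)²) = √((4*16 - 43*(-114))² + 90000) = √((64 + 4902)² + 90000) = √(4966² + 90000) = √(24661156 + 90000) = √24751156 = 2*√6187789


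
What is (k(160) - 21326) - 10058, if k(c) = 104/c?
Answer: -627667/20 ≈ -31383.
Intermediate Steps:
(k(160) - 21326) - 10058 = (104/160 - 21326) - 10058 = (104*(1/160) - 21326) - 10058 = (13/20 - 21326) - 10058 = -426507/20 - 10058 = -627667/20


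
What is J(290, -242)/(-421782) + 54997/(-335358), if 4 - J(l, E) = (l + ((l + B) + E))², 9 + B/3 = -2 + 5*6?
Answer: 2427178822/11787330663 ≈ 0.20591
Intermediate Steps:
B = 57 (B = -27 + 3*(-2 + 5*6) = -27 + 3*(-2 + 30) = -27 + 3*28 = -27 + 84 = 57)
J(l, E) = 4 - (57 + E + 2*l)² (J(l, E) = 4 - (l + ((l + 57) + E))² = 4 - (l + ((57 + l) + E))² = 4 - (l + (57 + E + l))² = 4 - (57 + E + 2*l)²)
J(290, -242)/(-421782) + 54997/(-335358) = (4 - (57 - 242 + 2*290)²)/(-421782) + 54997/(-335358) = (4 - (57 - 242 + 580)²)*(-1/421782) + 54997*(-1/335358) = (4 - 1*395²)*(-1/421782) - 54997/335358 = (4 - 1*156025)*(-1/421782) - 54997/335358 = (4 - 156025)*(-1/421782) - 54997/335358 = -156021*(-1/421782) - 54997/335358 = 52007/140594 - 54997/335358 = 2427178822/11787330663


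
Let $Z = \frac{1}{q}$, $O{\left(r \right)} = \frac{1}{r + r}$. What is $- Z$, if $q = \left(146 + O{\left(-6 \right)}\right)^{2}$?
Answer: $- \frac{144}{3066001} \approx -4.6967 \cdot 10^{-5}$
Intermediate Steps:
$O{\left(r \right)} = \frac{1}{2 r}$
$q = \frac{3066001}{144}$ ($q = \left(146 + \frac{1}{2 \left(-6\right)}\right)^{2} = \left(146 + \frac{1}{2} \left(- \frac{1}{6}\right)\right)^{2} = \left(146 - \frac{1}{12}\right)^{2} = \left(\frac{1751}{12}\right)^{2} = \frac{3066001}{144} \approx 21292.0$)
$Z = \frac{144}{3066001}$ ($Z = \frac{1}{\frac{3066001}{144}} = \frac{144}{3066001} \approx 4.6967 \cdot 10^{-5}$)
$- Z = \left(-1\right) \frac{144}{3066001} = - \frac{144}{3066001}$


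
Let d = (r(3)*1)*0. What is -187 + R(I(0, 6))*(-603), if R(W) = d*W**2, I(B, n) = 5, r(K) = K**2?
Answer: -187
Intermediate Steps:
d = 0 (d = (3**2*1)*0 = (9*1)*0 = 9*0 = 0)
R(W) = 0 (R(W) = 0*W**2 = 0)
-187 + R(I(0, 6))*(-603) = -187 + 0*(-603) = -187 + 0 = -187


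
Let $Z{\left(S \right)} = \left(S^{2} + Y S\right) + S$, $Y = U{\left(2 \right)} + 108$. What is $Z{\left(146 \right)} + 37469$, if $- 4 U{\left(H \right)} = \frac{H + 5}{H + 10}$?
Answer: $\frac{1792265}{24} \approx 74678.0$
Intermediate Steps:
$U{\left(H \right)} = - \frac{5 + H}{4 \left(10 + H\right)}$ ($U{\left(H \right)} = - \frac{\left(H + 5\right) \frac{1}{H + 10}}{4} = - \frac{\left(5 + H\right) \frac{1}{10 + H}}{4} = - \frac{\frac{1}{10 + H} \left(5 + H\right)}{4} = - \frac{5 + H}{4 \left(10 + H\right)}$)
$Y = \frac{5177}{48}$ ($Y = \frac{-5 - 2}{4 \left(10 + 2\right)} + 108 = \frac{-5 - 2}{4 \cdot 12} + 108 = \frac{1}{4} \cdot \frac{1}{12} \left(-7\right) + 108 = - \frac{7}{48} + 108 = \frac{5177}{48} \approx 107.85$)
$Z{\left(S \right)} = S^{2} + \frac{5225 S}{48}$ ($Z{\left(S \right)} = \left(S^{2} + \frac{5177 S}{48}\right) + S = S^{2} + \frac{5225 S}{48}$)
$Z{\left(146 \right)} + 37469 = \frac{1}{48} \cdot 146 \left(5225 + 48 \cdot 146\right) + 37469 = \frac{1}{48} \cdot 146 \left(5225 + 7008\right) + 37469 = \frac{1}{48} \cdot 146 \cdot 12233 + 37469 = \frac{893009}{24} + 37469 = \frac{1792265}{24}$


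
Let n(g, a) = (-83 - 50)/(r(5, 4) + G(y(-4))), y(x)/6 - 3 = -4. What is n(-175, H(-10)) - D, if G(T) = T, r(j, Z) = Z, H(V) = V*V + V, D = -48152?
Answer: 96437/2 ≈ 48219.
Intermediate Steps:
y(x) = -6 (y(x) = 18 + 6*(-4) = 18 - 24 = -6)
H(V) = V + V² (H(V) = V² + V = V + V²)
n(g, a) = 133/2 (n(g, a) = (-83 - 50)/(4 - 6) = -133/(-2) = -133*(-½) = 133/2)
n(-175, H(-10)) - D = 133/2 - 1*(-48152) = 133/2 + 48152 = 96437/2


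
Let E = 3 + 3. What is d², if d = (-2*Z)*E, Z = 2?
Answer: 576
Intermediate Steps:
E = 6
d = -24 (d = -2*2*6 = -4*6 = -24)
d² = (-24)² = 576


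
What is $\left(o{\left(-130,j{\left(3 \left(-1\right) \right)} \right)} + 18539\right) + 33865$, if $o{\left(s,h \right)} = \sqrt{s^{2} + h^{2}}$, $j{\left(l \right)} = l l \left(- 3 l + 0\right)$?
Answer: $52404 + \sqrt{23461} \approx 52557.0$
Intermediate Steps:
$j{\left(l \right)} = - 3 l^{3}$ ($j{\left(l \right)} = l^{2} \left(- 3 l\right) = - 3 l^{3}$)
$o{\left(s,h \right)} = \sqrt{h^{2} + s^{2}}$
$\left(o{\left(-130,j{\left(3 \left(-1\right) \right)} \right)} + 18539\right) + 33865 = \left(\sqrt{\left(- 3 \left(3 \left(-1\right)\right)^{3}\right)^{2} + \left(-130\right)^{2}} + 18539\right) + 33865 = \left(\sqrt{\left(- 3 \left(-3\right)^{3}\right)^{2} + 16900} + 18539\right) + 33865 = \left(\sqrt{\left(\left(-3\right) \left(-27\right)\right)^{2} + 16900} + 18539\right) + 33865 = \left(\sqrt{81^{2} + 16900} + 18539\right) + 33865 = \left(\sqrt{6561 + 16900} + 18539\right) + 33865 = \left(\sqrt{23461} + 18539\right) + 33865 = \left(18539 + \sqrt{23461}\right) + 33865 = 52404 + \sqrt{23461}$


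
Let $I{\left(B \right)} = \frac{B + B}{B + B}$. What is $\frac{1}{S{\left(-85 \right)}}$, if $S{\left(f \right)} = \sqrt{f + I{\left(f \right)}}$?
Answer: $- \frac{i \sqrt{21}}{42} \approx - 0.10911 i$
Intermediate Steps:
$I{\left(B \right)} = 1$ ($I{\left(B \right)} = \frac{2 B}{2 B} = 2 B \frac{1}{2 B} = 1$)
$S{\left(f \right)} = \sqrt{1 + f}$ ($S{\left(f \right)} = \sqrt{f + 1} = \sqrt{1 + f}$)
$\frac{1}{S{\left(-85 \right)}} = \frac{1}{\sqrt{1 - 85}} = \frac{1}{\sqrt{-84}} = \frac{1}{2 i \sqrt{21}} = - \frac{i \sqrt{21}}{42}$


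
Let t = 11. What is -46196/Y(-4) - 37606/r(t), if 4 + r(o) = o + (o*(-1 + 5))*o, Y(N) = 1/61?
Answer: -1383654002/491 ≈ -2.8180e+6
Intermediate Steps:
Y(N) = 1/61
r(o) = -4 + o + 4*o² (r(o) = -4 + (o + (o*(-1 + 5))*o) = -4 + (o + (o*4)*o) = -4 + (o + (4*o)*o) = -4 + (o + 4*o²) = -4 + o + 4*o²)
-46196/Y(-4) - 37606/r(t) = -46196/1/61 - 37606/(-4 + 11 + 4*11²) = -46196*61 - 37606/(-4 + 11 + 4*121) = -2817956 - 37606/(-4 + 11 + 484) = -2817956 - 37606/491 = -1383654002/491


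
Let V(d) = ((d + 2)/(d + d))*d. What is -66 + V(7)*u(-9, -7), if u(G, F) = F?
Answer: -195/2 ≈ -97.500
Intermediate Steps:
V(d) = 1 + d/2 (V(d) = ((2 + d)/((2*d)))*d = ((2 + d)*(1/(2*d)))*d = ((2 + d)/(2*d))*d = 1 + d/2)
-66 + V(7)*u(-9, -7) = -66 + (1 + (½)*7)*(-7) = -66 + (1 + 7/2)*(-7) = -66 + (9/2)*(-7) = -66 - 63/2 = -195/2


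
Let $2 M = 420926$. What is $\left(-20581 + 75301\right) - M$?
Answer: $-155743$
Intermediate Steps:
$M = 210463$ ($M = \frac{1}{2} \cdot 420926 = 210463$)
$\left(-20581 + 75301\right) - M = \left(-20581 + 75301\right) - 210463 = 54720 - 210463 = -155743$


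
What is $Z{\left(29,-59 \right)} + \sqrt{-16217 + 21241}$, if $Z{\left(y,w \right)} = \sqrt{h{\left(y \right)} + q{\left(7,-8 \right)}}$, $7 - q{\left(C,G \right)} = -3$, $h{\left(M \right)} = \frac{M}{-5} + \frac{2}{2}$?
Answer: $4 \sqrt{314} + \frac{\sqrt{130}}{5} \approx 73.161$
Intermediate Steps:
$h{\left(M \right)} = 1 - \frac{M}{5}$ ($h{\left(M \right)} = M \left(- \frac{1}{5}\right) + 2 \cdot \frac{1}{2} = - \frac{M}{5} + 1 = 1 - \frac{M}{5}$)
$q{\left(C,G \right)} = 10$ ($q{\left(C,G \right)} = 7 - -3 = 7 + 3 = 10$)
$Z{\left(y,w \right)} = \sqrt{11 - \frac{y}{5}}$ ($Z{\left(y,w \right)} = \sqrt{\left(1 - \frac{y}{5}\right) + 10} = \sqrt{11 - \frac{y}{5}}$)
$Z{\left(29,-59 \right)} + \sqrt{-16217 + 21241} = \frac{\sqrt{275 - 145}}{5} + \sqrt{-16217 + 21241} = \frac{\sqrt{275 - 145}}{5} + \sqrt{5024} = \frac{\sqrt{130}}{5} + 4 \sqrt{314} = 4 \sqrt{314} + \frac{\sqrt{130}}{5}$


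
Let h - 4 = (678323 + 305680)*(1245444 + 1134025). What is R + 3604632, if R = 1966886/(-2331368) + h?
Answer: 2729342121719616969/1165684 ≈ 2.3414e+12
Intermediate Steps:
h = 2341404634411 (h = 4 + (678323 + 305680)*(1245444 + 1134025) = 4 + 984003*2379469 = 4 + 2341404634407 = 2341404634411)
R = 2729337919857768681/1165684 (R = 1966886/(-2331368) + 2341404634411 = 1966886*(-1/2331368) + 2341404634411 = -983443/1165684 + 2341404634411 = 2729337919857768681/1165684 ≈ 2.3414e+12)
R + 3604632 = 2729337919857768681/1165684 + 3604632 = 2729342121719616969/1165684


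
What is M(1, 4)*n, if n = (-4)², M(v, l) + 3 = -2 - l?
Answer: -144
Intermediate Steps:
M(v, l) = -5 - l (M(v, l) = -3 + (-2 - l) = -5 - l)
n = 16
M(1, 4)*n = (-5 - 1*4)*16 = (-5 - 4)*16 = -9*16 = -144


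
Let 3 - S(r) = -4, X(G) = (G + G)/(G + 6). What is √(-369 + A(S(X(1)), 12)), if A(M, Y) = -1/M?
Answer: 2*I*√4522/7 ≈ 19.213*I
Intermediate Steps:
X(G) = 2*G/(6 + G) (X(G) = (2*G)/(6 + G) = 2*G/(6 + G))
S(r) = 7 (S(r) = 3 - 1*(-4) = 3 + 4 = 7)
√(-369 + A(S(X(1)), 12)) = √(-369 - 1/7) = √(-369 - 1*⅐) = √(-369 - ⅐) = √(-2584/7) = 2*I*√4522/7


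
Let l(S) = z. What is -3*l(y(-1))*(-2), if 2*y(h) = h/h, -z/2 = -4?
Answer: 48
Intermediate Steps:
z = 8 (z = -2*(-4) = 8)
y(h) = ½ (y(h) = (h/h)/2 = (½)*1 = ½)
l(S) = 8
-3*l(y(-1))*(-2) = -3*8*(-2) = -24*(-2) = 48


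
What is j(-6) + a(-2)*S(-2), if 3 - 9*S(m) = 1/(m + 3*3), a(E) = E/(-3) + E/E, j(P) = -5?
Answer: -845/189 ≈ -4.4709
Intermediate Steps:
a(E) = 1 - E/3 (a(E) = E*(-1/3) + 1 = -E/3 + 1 = 1 - E/3)
S(m) = 1/3 - 1/(9*(9 + m)) (S(m) = 1/3 - 1/(9*(m + 3*3)) = 1/3 - 1/(9*(m + 9)) = 1/3 - 1/(9*(9 + m)))
j(-6) + a(-2)*S(-2) = -5 + (1 - 1/3*(-2))*((26 + 3*(-2))/(9*(9 - 2))) = -5 + (1 + 2/3)*((1/9)*(26 - 6)/7) = -5 + 5*((1/9)*(1/7)*20)/3 = -5 + (5/3)*(20/63) = -5 + 100/189 = -845/189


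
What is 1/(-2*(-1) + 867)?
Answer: 1/869 ≈ 0.0011507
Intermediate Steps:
1/(-2*(-1) + 867) = 1/(2 + 867) = 1/869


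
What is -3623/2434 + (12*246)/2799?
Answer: -328401/756974 ≈ -0.43383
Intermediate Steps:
-3623/2434 + (12*246)/2799 = -3623*1/2434 + 2952*(1/2799) = -3623/2434 + 328/311 = -328401/756974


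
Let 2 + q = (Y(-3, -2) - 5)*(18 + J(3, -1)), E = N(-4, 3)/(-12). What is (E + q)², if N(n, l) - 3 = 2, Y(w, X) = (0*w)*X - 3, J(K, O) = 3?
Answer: 4182025/144 ≈ 29042.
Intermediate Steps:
Y(w, X) = -3 (Y(w, X) = 0*X - 3 = 0 - 3 = -3)
N(n, l) = 5 (N(n, l) = 3 + 2 = 5)
E = -5/12 (E = 5/(-12) = 5*(-1/12) = -5/12 ≈ -0.41667)
q = -170 (q = -2 + (-3 - 5)*(18 + 3) = -2 - 8*21 = -2 - 168 = -170)
(E + q)² = (-5/12 - 170)² = (-2045/12)² = 4182025/144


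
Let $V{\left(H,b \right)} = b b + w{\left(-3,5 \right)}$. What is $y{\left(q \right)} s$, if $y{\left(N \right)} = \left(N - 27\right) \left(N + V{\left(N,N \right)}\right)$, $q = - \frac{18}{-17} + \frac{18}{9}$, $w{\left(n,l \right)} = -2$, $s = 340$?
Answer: $- \frac{24501400}{289} \approx -84780.0$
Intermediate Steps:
$V{\left(H,b \right)} = -2 + b^{2}$ ($V{\left(H,b \right)} = b b - 2 = b^{2} - 2 = -2 + b^{2}$)
$q = \frac{52}{17}$ ($q = \left(-18\right) \left(- \frac{1}{17}\right) + 18 \cdot \frac{1}{9} = \frac{18}{17} + 2 = \frac{52}{17} \approx 3.0588$)
$y{\left(N \right)} = \left(-27 + N\right) \left(-2 + N + N^{2}\right)$ ($y{\left(N \right)} = \left(N - 27\right) \left(N + \left(-2 + N^{2}\right)\right) = \left(-27 + N\right) \left(-2 + N + N^{2}\right)$)
$y{\left(q \right)} s = \left(54 + \left(\frac{52}{17}\right)^{3} - \frac{1508}{17} - 26 \left(\frac{52}{17}\right)^{2}\right) 340 = \left(54 + \frac{140608}{4913} - \frac{1508}{17} - \frac{70304}{289}\right) 340 = \left(- \frac{1225070}{4913}\right) 340 = - \frac{24501400}{289}$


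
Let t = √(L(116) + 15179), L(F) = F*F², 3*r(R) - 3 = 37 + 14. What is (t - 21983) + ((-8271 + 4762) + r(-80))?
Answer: -25474 + 5*√63043 ≈ -24219.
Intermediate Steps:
r(R) = 18 (r(R) = 1 + (37 + 14)/3 = 1 + (⅓)*51 = 1 + 17 = 18)
L(F) = F³
t = 5*√63043 (t = √(116³ + 15179) = √(1560896 + 15179) = √1576075 = 5*√63043 ≈ 1255.4)
(t - 21983) + ((-8271 + 4762) + r(-80)) = (5*√63043 - 21983) + ((-8271 + 4762) + 18) = (-21983 + 5*√63043) + (-3509 + 18) = (-21983 + 5*√63043) - 3491 = -25474 + 5*√63043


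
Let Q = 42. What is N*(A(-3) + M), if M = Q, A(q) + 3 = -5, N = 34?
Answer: 1156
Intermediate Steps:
A(q) = -8 (A(q) = -3 - 5 = -8)
M = 42
N*(A(-3) + M) = 34*(-8 + 42) = 34*34 = 1156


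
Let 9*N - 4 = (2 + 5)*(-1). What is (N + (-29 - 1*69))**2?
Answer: 87025/9 ≈ 9669.4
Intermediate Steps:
N = -1/3 (N = 4/9 + ((2 + 5)*(-1))/9 = 4/9 + (7*(-1))/9 = 4/9 + (1/9)*(-7) = 4/9 - 7/9 = -1/3 ≈ -0.33333)
(N + (-29 - 1*69))**2 = (-1/3 + (-29 - 1*69))**2 = (-1/3 + (-29 - 69))**2 = (-1/3 - 98)**2 = (-295/3)**2 = 87025/9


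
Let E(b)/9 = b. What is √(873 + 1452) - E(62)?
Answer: -558 + 5*√93 ≈ -509.78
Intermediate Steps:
E(b) = 9*b
√(873 + 1452) - E(62) = √(873 + 1452) - 9*62 = √2325 - 1*558 = 5*√93 - 558 = -558 + 5*√93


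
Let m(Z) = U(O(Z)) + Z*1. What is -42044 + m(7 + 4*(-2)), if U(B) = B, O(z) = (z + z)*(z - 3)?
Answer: -42037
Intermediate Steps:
O(z) = 2*z*(-3 + z) (O(z) = (2*z)*(-3 + z) = 2*z*(-3 + z))
m(Z) = Z + 2*Z*(-3 + Z) (m(Z) = 2*Z*(-3 + Z) + Z*1 = 2*Z*(-3 + Z) + Z = Z + 2*Z*(-3 + Z))
-42044 + m(7 + 4*(-2)) = -42044 + (7 + 4*(-2))*(-5 + 2*(7 + 4*(-2))) = -42044 + (7 - 8)*(-5 + 2*(7 - 8)) = -42044 - (-5 + 2*(-1)) = -42044 - (-5 - 2) = -42044 - 1*(-7) = -42044 + 7 = -42037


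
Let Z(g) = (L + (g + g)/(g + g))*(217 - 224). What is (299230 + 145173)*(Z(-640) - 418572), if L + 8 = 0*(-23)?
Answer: -185992876769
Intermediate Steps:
L = -8 (L = -8 + 0*(-23) = -8 + 0 = -8)
Z(g) = 49 (Z(g) = (-8 + (g + g)/(g + g))*(217 - 224) = (-8 + (2*g)/((2*g)))*(-7) = (-8 + (2*g)*(1/(2*g)))*(-7) = (-8 + 1)*(-7) = -7*(-7) = 49)
(299230 + 145173)*(Z(-640) - 418572) = (299230 + 145173)*(49 - 418572) = 444403*(-418523) = -185992876769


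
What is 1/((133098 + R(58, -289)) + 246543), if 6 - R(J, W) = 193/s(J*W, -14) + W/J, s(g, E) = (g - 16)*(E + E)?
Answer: 13623736/5172278379383 ≈ 2.6340e-6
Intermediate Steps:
s(g, E) = 2*E*(-16 + g) (s(g, E) = (-16 + g)*(2*E) = 2*E*(-16 + g))
R(J, W) = 6 - 193/(448 - 28*J*W) - W/J (R(J, W) = 6 - (193/((2*(-14)*(-16 + J*W))) + W/J) = 6 - (193/(448 - 28*J*W) + W/J) = 6 + (-193/(448 - 28*J*W) - W/J) = 6 - 193/(448 - 28*J*W) - W/J)
1/((133098 + R(58, -289)) + 246543) = 1/((133098 + (6 + 193/(28*(-16 + 58*(-289))) - 1*(-289)/58)) + 246543) = 1/((133098 + (6 + 193/(28*(-16 - 16762)) - 1*(-289)*1/58)) + 246543) = 1/((133098 + (6 + (193/28)/(-16778) + 289/58)) + 246543) = 1/((133098 + (6 + (193/28)*(-1/16778) + 289/58)) + 246543) = 1/((133098 + (6 - 193/469784 + 289/58)) + 246543) = 1/((133098 + 149620607/13623736) + 246543) = 1/(1813441634735/13623736 + 246543) = 1/(5172278379383/13623736) = 13623736/5172278379383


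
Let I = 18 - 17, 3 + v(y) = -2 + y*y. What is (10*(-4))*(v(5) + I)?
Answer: -840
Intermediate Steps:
v(y) = -5 + y**2 (v(y) = -3 + (-2 + y*y) = -3 + (-2 + y**2) = -5 + y**2)
I = 1
(10*(-4))*(v(5) + I) = (10*(-4))*((-5 + 5**2) + 1) = -40*((-5 + 25) + 1) = -40*(20 + 1) = -40*21 = -840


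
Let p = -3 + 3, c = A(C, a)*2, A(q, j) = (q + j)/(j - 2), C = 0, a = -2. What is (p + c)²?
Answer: 1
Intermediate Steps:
A(q, j) = (j + q)/(-2 + j)
c = 1 (c = ((-2 + 0)/(-2 - 2))*2 = (-2/(-4))*2 = -¼*(-2)*2 = (½)*2 = 1)
p = 0
(p + c)² = (0 + 1)² = 1² = 1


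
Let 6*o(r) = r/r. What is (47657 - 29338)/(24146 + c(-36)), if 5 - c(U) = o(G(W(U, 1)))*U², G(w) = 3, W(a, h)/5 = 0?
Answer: 18319/23935 ≈ 0.76536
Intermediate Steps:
W(a, h) = 0 (W(a, h) = 5*0 = 0)
o(r) = ⅙ (o(r) = (r/r)/6 = (⅙)*1 = ⅙)
c(U) = 5 - U²/6
(47657 - 29338)/(24146 + c(-36)) = (47657 - 29338)/(24146 + (5 - ⅙*(-36)²)) = 18319/(24146 + (5 - ⅙*1296)) = 18319/(24146 + (5 - 216)) = 18319/(24146 - 211) = 18319/23935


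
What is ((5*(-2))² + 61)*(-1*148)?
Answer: -23828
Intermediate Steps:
((5*(-2))² + 61)*(-1*148) = ((-10)² + 61)*(-148) = (100 + 61)*(-148) = 161*(-148) = -23828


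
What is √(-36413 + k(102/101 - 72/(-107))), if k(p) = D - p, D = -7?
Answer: I*√4253733824682/10807 ≈ 190.84*I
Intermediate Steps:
k(p) = -7 - p
√(-36413 + k(102/101 - 72/(-107))) = √(-36413 + (-7 - (102/101 - 72/(-107)))) = √(-36413 + (-7 - (102*(1/101) - 72*(-1/107)))) = √(-36413 + (-7 - (102/101 + 72/107))) = √(-36413 + (-7 - 1*18186/10807)) = √(-36413 + (-7 - 18186/10807)) = √(-36413 - 93835/10807) = √(-393609126/10807) = I*√4253733824682/10807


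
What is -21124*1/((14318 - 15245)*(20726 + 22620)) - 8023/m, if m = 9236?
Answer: -161091507401/185559284556 ≈ -0.86814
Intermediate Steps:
-21124*1/((14318 - 15245)*(20726 + 22620)) - 8023/m = -21124*1/((14318 - 15245)*(20726 + 22620)) - 8023/9236 = -21124/((-927*43346)) - 8023*1/9236 = -21124/(-40181742) - 8023/9236 = -21124*(-1/40181742) - 8023/9236 = 10562/20090871 - 8023/9236 = -161091507401/185559284556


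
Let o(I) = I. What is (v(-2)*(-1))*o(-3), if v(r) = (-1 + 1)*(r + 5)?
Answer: 0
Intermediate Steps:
v(r) = 0 (v(r) = 0*(5 + r) = 0)
(v(-2)*(-1))*o(-3) = (0*(-1))*(-3) = 0*(-3) = 0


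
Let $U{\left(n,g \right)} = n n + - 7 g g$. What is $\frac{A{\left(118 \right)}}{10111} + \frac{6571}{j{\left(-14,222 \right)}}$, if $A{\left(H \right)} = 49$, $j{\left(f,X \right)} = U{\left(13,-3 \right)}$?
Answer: $\frac{66444575}{1071766} \approx 61.995$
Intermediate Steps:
$U{\left(n,g \right)} = n^{2} - 7 g^{2}$
$j{\left(f,X \right)} = 106$ ($j{\left(f,X \right)} = 13^{2} - 7 \left(-3\right)^{2} = 169 - 63 = 106$)
$\frac{A{\left(118 \right)}}{10111} + \frac{6571}{j{\left(-14,222 \right)}} = \frac{49}{10111} + \frac{6571}{106} = \frac{66444575}{1071766}$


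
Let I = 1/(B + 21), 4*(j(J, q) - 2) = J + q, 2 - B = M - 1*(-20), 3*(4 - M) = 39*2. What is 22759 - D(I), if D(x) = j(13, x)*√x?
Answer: 5689487/250 ≈ 22758.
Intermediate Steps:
M = -22 (M = 4 - 13*2 = 4 - ⅓*78 = 4 - 26 = -22)
B = 4 (B = 2 - (-22 - 1*(-20)) = 2 - (-22 + 20) = 2 - 1*(-2) = 2 + 2 = 4)
j(J, q) = 2 + J/4 + q/4 (j(J, q) = 2 + (J + q)/4 = 2 + (J/4 + q/4) = 2 + J/4 + q/4)
I = 1/25 (I = 1/(4 + 21) = 1/25 ≈ 0.040000)
D(x) = √x*(21/4 + x/4) (D(x) = (2 + (¼)*13 + x/4)*√x = (2 + 13/4 + x/4)*√x = (21/4 + x/4)*√x = √x*(21/4 + x/4))
22759 - D(I) = 22759 - √(1/25)*(21 + 1/25)/4 = 22759 - 526/(4*5*25) = 22759 - 1*263/250 = 22759 - 263/250 = 5689487/250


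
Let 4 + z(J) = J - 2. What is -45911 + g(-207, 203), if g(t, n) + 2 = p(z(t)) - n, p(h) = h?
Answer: -46329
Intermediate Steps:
z(J) = -6 + J (z(J) = -4 + (J - 2) = -4 + (-2 + J) = -6 + J)
g(t, n) = -8 + t - n (g(t, n) = -2 + ((-6 + t) - n) = -2 + (-6 + t - n) = -8 + t - n)
-45911 + g(-207, 203) = -45911 + (-8 - 207 - 1*203) = -45911 + (-8 - 207 - 203) = -45911 - 418 = -46329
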